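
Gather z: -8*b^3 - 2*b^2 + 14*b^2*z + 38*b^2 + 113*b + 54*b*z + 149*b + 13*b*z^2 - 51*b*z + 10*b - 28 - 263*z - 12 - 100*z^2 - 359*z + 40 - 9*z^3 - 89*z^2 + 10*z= -8*b^3 + 36*b^2 + 272*b - 9*z^3 + z^2*(13*b - 189) + z*(14*b^2 + 3*b - 612)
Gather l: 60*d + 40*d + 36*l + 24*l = 100*d + 60*l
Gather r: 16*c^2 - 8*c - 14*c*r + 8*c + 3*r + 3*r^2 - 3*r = 16*c^2 - 14*c*r + 3*r^2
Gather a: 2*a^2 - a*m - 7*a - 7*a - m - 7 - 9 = 2*a^2 + a*(-m - 14) - m - 16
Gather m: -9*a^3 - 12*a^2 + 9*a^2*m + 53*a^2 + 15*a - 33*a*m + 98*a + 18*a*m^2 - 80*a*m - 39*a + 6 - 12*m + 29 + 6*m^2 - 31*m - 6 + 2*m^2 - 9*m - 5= -9*a^3 + 41*a^2 + 74*a + m^2*(18*a + 8) + m*(9*a^2 - 113*a - 52) + 24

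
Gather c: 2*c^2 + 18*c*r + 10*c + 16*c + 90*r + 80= 2*c^2 + c*(18*r + 26) + 90*r + 80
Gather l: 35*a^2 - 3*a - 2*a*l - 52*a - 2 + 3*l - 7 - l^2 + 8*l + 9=35*a^2 - 55*a - l^2 + l*(11 - 2*a)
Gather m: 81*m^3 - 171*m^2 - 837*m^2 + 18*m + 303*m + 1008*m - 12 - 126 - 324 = 81*m^3 - 1008*m^2 + 1329*m - 462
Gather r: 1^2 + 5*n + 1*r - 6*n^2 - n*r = -6*n^2 + 5*n + r*(1 - n) + 1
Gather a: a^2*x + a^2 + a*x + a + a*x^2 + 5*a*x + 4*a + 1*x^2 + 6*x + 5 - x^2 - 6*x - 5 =a^2*(x + 1) + a*(x^2 + 6*x + 5)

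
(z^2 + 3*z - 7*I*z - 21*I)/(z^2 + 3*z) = (z - 7*I)/z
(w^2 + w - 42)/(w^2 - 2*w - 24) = (w + 7)/(w + 4)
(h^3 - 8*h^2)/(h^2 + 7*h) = h*(h - 8)/(h + 7)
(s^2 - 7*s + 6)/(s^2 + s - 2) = (s - 6)/(s + 2)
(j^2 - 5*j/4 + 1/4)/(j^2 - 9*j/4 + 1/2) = (j - 1)/(j - 2)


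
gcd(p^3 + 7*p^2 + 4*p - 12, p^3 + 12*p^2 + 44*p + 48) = p^2 + 8*p + 12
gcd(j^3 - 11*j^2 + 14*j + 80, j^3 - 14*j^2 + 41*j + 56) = j - 8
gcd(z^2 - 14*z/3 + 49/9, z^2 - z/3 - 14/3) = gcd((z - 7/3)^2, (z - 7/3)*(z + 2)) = z - 7/3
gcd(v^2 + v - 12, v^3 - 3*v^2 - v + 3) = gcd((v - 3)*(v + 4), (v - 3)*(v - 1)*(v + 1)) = v - 3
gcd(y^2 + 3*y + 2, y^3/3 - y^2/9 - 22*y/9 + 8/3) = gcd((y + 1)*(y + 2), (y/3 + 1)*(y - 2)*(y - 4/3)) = 1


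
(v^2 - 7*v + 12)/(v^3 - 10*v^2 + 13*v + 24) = (v - 4)/(v^2 - 7*v - 8)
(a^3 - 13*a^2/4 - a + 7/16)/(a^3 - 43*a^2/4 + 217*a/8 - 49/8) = (a + 1/2)/(a - 7)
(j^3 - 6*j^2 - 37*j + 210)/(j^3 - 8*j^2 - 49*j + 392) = (j^2 + j - 30)/(j^2 - j - 56)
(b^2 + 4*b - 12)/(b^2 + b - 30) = (b - 2)/(b - 5)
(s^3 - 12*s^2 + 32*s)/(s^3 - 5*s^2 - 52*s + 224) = s/(s + 7)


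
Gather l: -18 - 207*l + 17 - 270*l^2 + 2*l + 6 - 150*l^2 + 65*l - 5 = -420*l^2 - 140*l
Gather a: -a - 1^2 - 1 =-a - 2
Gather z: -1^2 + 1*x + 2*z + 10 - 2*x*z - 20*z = x + z*(-2*x - 18) + 9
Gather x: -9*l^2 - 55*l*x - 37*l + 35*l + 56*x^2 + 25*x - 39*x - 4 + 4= -9*l^2 - 2*l + 56*x^2 + x*(-55*l - 14)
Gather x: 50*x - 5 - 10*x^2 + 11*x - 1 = -10*x^2 + 61*x - 6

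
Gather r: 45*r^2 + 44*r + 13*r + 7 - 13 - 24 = 45*r^2 + 57*r - 30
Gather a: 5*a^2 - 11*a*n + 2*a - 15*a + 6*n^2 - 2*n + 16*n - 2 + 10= 5*a^2 + a*(-11*n - 13) + 6*n^2 + 14*n + 8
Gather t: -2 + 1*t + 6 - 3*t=4 - 2*t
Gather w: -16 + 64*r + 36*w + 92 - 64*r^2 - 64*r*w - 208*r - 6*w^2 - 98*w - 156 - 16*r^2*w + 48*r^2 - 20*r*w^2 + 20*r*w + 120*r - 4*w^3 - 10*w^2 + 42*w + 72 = -16*r^2 - 24*r - 4*w^3 + w^2*(-20*r - 16) + w*(-16*r^2 - 44*r - 20) - 8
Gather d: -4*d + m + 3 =-4*d + m + 3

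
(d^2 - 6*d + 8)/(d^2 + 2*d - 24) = (d - 2)/(d + 6)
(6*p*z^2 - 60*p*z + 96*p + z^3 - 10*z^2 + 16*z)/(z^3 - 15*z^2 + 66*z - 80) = (6*p + z)/(z - 5)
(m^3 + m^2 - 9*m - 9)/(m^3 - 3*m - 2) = (m^2 - 9)/(m^2 - m - 2)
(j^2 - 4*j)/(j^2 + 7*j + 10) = j*(j - 4)/(j^2 + 7*j + 10)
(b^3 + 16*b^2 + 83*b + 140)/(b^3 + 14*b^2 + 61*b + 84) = (b + 5)/(b + 3)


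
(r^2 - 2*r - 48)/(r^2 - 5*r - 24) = (r + 6)/(r + 3)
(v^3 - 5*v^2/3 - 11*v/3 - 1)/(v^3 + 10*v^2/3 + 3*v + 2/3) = (v - 3)/(v + 2)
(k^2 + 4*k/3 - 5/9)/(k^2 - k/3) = (k + 5/3)/k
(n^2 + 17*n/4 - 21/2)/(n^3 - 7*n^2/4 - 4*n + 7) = (n + 6)/(n^2 - 4)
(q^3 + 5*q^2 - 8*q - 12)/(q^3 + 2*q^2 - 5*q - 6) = (q + 6)/(q + 3)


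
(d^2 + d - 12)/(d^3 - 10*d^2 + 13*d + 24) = (d + 4)/(d^2 - 7*d - 8)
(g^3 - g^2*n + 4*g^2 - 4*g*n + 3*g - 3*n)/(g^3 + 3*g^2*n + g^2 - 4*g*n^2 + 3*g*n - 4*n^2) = (g + 3)/(g + 4*n)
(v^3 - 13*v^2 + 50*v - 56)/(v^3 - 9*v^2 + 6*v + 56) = (v - 2)/(v + 2)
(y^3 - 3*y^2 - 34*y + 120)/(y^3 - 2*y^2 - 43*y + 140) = (y + 6)/(y + 7)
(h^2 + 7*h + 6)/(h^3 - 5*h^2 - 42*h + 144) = (h + 1)/(h^2 - 11*h + 24)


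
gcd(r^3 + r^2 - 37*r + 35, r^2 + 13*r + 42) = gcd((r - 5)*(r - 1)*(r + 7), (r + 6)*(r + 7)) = r + 7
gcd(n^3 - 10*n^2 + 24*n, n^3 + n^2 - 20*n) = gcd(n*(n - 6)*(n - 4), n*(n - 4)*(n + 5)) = n^2 - 4*n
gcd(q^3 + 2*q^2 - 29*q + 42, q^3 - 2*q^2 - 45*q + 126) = q^2 + 4*q - 21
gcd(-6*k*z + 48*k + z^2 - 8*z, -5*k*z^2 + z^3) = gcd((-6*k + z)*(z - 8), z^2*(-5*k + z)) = 1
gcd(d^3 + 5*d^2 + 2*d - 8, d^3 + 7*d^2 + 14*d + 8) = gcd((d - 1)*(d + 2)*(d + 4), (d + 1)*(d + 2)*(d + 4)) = d^2 + 6*d + 8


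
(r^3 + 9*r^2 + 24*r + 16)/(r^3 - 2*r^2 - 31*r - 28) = (r + 4)/(r - 7)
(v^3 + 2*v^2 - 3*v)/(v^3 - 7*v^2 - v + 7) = v*(v + 3)/(v^2 - 6*v - 7)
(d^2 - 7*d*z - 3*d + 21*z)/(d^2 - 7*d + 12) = (d - 7*z)/(d - 4)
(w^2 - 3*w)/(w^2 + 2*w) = (w - 3)/(w + 2)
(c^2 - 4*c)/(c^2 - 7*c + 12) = c/(c - 3)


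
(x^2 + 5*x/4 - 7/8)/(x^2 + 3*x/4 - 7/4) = (x - 1/2)/(x - 1)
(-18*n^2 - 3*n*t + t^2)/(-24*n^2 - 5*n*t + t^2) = (-6*n + t)/(-8*n + t)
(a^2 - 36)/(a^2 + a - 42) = (a + 6)/(a + 7)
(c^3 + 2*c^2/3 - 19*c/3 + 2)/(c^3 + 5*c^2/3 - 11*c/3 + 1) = (c - 2)/(c - 1)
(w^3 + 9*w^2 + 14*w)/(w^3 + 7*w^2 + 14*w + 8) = w*(w + 7)/(w^2 + 5*w + 4)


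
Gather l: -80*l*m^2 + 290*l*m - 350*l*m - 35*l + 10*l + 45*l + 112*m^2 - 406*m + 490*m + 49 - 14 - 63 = l*(-80*m^2 - 60*m + 20) + 112*m^2 + 84*m - 28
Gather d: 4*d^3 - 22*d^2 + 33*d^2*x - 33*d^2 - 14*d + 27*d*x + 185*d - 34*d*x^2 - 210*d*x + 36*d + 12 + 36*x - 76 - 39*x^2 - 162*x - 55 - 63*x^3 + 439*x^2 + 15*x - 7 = 4*d^3 + d^2*(33*x - 55) + d*(-34*x^2 - 183*x + 207) - 63*x^3 + 400*x^2 - 111*x - 126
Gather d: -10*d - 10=-10*d - 10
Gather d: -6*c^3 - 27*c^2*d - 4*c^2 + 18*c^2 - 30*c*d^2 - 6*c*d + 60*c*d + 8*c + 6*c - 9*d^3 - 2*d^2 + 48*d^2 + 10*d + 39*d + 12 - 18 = -6*c^3 + 14*c^2 + 14*c - 9*d^3 + d^2*(46 - 30*c) + d*(-27*c^2 + 54*c + 49) - 6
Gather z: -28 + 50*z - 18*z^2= -18*z^2 + 50*z - 28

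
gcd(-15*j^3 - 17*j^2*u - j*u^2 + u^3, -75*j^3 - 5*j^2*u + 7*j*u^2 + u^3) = 1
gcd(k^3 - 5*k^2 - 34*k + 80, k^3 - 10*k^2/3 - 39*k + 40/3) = k^2 - 3*k - 40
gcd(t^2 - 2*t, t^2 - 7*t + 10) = t - 2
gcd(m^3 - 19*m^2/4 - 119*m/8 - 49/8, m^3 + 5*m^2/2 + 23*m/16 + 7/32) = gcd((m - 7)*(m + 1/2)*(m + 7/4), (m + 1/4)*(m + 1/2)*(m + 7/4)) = m^2 + 9*m/4 + 7/8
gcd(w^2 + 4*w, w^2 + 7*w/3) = w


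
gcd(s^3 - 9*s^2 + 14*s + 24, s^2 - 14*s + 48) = s - 6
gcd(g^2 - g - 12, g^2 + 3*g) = g + 3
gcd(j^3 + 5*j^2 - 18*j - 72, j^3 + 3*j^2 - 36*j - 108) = j^2 + 9*j + 18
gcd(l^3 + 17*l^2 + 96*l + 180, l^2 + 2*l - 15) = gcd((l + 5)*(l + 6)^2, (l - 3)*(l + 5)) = l + 5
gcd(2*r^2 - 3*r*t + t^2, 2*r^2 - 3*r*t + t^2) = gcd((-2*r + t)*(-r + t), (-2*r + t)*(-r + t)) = 2*r^2 - 3*r*t + t^2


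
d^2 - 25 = (d - 5)*(d + 5)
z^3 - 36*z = z*(z - 6)*(z + 6)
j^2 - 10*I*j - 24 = (j - 6*I)*(j - 4*I)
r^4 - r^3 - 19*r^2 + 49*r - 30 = (r - 3)*(r - 2)*(r - 1)*(r + 5)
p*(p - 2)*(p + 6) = p^3 + 4*p^2 - 12*p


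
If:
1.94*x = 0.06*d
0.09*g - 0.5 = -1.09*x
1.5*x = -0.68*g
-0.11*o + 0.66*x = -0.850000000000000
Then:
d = 18.13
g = -1.24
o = 11.09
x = 0.56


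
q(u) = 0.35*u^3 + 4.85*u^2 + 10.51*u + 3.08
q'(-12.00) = 45.31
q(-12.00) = -29.44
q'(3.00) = 49.06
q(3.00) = 87.71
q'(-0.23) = 8.33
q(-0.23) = 0.92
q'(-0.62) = 4.90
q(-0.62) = -1.66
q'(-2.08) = -5.12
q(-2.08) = -0.95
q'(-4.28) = -11.77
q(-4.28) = 19.50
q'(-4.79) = -11.86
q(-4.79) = 25.55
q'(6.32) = 113.75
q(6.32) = 351.58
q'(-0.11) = 9.46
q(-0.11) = 1.98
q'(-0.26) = 8.06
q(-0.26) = 0.67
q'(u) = 1.05*u^2 + 9.7*u + 10.51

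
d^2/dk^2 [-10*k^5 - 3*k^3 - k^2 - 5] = -200*k^3 - 18*k - 2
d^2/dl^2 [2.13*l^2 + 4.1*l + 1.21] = 4.26000000000000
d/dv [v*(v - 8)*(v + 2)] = 3*v^2 - 12*v - 16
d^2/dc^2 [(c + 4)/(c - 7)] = 22/(c - 7)^3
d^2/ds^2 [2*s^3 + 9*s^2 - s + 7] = 12*s + 18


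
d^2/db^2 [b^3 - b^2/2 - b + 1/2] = 6*b - 1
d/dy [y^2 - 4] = 2*y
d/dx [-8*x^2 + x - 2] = 1 - 16*x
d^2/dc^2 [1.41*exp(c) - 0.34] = 1.41*exp(c)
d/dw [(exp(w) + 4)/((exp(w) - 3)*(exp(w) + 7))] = (-exp(2*w) - 8*exp(w) - 37)*exp(w)/(exp(4*w) + 8*exp(3*w) - 26*exp(2*w) - 168*exp(w) + 441)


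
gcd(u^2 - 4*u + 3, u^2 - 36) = 1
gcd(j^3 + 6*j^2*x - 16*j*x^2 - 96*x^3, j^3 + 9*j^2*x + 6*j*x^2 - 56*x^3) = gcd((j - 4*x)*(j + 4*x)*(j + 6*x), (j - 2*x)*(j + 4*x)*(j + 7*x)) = j + 4*x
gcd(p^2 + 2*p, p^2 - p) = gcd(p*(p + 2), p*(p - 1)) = p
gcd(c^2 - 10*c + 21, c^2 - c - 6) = c - 3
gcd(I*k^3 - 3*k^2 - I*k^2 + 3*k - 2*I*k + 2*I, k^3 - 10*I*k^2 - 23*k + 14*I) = 1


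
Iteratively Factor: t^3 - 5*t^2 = (t - 5)*(t^2) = t*(t - 5)*(t)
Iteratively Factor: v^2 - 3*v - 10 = (v + 2)*(v - 5)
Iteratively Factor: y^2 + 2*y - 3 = (y + 3)*(y - 1)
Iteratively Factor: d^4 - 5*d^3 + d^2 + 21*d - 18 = (d - 3)*(d^3 - 2*d^2 - 5*d + 6) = (d - 3)*(d + 2)*(d^2 - 4*d + 3) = (d - 3)*(d - 1)*(d + 2)*(d - 3)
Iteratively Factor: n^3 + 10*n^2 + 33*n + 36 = (n + 3)*(n^2 + 7*n + 12) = (n + 3)^2*(n + 4)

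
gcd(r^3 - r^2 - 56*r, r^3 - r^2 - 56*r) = r^3 - r^2 - 56*r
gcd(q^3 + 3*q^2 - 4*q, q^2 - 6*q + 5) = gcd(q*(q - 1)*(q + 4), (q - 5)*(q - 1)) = q - 1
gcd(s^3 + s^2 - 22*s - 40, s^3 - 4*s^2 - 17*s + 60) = s^2 - s - 20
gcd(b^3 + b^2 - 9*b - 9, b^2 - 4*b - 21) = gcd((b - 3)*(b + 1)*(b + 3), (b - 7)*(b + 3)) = b + 3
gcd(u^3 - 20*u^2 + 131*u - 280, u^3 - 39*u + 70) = u - 5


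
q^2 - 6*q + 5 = (q - 5)*(q - 1)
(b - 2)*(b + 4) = b^2 + 2*b - 8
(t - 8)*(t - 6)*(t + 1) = t^3 - 13*t^2 + 34*t + 48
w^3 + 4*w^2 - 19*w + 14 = (w - 2)*(w - 1)*(w + 7)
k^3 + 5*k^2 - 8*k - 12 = (k - 2)*(k + 1)*(k + 6)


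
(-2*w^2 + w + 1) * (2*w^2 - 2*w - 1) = -4*w^4 + 6*w^3 + 2*w^2 - 3*w - 1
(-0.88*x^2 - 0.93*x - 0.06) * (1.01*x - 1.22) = -0.8888*x^3 + 0.1343*x^2 + 1.074*x + 0.0732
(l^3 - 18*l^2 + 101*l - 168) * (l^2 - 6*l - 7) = l^5 - 24*l^4 + 202*l^3 - 648*l^2 + 301*l + 1176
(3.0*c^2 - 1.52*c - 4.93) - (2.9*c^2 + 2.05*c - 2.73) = 0.1*c^2 - 3.57*c - 2.2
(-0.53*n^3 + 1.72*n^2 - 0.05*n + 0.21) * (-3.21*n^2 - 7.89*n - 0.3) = 1.7013*n^5 - 1.3395*n^4 - 13.2513*n^3 - 0.7956*n^2 - 1.6419*n - 0.063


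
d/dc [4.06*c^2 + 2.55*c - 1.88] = 8.12*c + 2.55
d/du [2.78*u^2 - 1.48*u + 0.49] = 5.56*u - 1.48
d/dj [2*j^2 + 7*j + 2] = 4*j + 7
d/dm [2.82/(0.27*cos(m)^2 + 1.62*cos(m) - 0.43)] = (1.5228*cos(m) + 4.5684)*sin(m)/(0.27*cos(m)^2 + 1.62*cos(m) - 0.43)^2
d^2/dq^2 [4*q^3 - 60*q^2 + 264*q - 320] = 24*q - 120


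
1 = 1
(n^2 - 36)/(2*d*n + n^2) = (n^2 - 36)/(n*(2*d + n))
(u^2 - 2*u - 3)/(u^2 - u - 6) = (u + 1)/(u + 2)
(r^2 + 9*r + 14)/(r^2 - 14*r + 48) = (r^2 + 9*r + 14)/(r^2 - 14*r + 48)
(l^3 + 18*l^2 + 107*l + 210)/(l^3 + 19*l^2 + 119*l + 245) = (l + 6)/(l + 7)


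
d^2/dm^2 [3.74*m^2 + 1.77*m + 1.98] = 7.48000000000000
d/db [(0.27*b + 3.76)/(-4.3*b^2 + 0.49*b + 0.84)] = (1.161*b^2 + 32.336*b - 1.6156)/(18.49*b^4 - 4.214*b^3 - 6.9839*b^2 + 0.8232*b + 0.7056)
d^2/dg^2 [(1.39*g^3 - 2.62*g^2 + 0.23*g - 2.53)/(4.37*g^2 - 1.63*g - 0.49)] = (-1.13686837721616e-13*g^4 - 15.201474*g^3 - 316.89102*g^2 + 113.086086*g - 25.904418)/(83.453453*g^6 - 93.383841*g^5 + 6.75951599999999*g^4 + 16.611167*g^3 - 0.757932*g^2 - 1.174089*g - 0.117649)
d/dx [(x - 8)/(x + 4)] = 12/(x + 4)^2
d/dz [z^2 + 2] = 2*z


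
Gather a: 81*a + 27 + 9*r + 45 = 81*a + 9*r + 72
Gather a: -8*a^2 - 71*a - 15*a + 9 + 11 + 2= -8*a^2 - 86*a + 22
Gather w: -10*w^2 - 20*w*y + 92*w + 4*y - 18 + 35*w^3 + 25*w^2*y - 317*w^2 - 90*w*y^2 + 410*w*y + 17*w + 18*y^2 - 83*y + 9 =35*w^3 + w^2*(25*y - 327) + w*(-90*y^2 + 390*y + 109) + 18*y^2 - 79*y - 9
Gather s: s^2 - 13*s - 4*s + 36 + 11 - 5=s^2 - 17*s + 42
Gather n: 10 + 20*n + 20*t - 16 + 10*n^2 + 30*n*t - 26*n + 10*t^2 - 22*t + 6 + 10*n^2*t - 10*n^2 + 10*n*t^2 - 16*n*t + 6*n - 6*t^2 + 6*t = 10*n^2*t + n*(10*t^2 + 14*t) + 4*t^2 + 4*t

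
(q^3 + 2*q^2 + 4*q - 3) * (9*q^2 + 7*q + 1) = 9*q^5 + 25*q^4 + 51*q^3 + 3*q^2 - 17*q - 3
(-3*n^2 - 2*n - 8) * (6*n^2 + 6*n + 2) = -18*n^4 - 30*n^3 - 66*n^2 - 52*n - 16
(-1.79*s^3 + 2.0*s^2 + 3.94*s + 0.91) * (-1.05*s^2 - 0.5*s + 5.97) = 1.8795*s^5 - 1.205*s^4 - 15.8233*s^3 + 9.0145*s^2 + 23.0668*s + 5.4327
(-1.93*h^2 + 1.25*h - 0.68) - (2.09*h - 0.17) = -1.93*h^2 - 0.84*h - 0.51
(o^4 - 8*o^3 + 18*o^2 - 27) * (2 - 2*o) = -2*o^5 + 18*o^4 - 52*o^3 + 36*o^2 + 54*o - 54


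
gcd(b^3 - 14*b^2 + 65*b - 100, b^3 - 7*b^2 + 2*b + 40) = b^2 - 9*b + 20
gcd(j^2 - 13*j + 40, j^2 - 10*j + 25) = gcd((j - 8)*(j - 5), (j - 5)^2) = j - 5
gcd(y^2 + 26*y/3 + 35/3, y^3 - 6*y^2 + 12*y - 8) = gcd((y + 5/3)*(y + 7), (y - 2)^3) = 1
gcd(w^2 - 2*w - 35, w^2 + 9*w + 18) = 1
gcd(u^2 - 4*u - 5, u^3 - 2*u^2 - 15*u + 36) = 1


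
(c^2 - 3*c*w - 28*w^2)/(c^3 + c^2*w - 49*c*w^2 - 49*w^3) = (c + 4*w)/(c^2 + 8*c*w + 7*w^2)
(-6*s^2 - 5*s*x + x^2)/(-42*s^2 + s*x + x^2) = (s + x)/(7*s + x)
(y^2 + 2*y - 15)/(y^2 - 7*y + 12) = (y + 5)/(y - 4)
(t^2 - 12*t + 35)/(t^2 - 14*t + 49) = (t - 5)/(t - 7)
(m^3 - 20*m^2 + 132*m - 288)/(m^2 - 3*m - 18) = (m^2 - 14*m + 48)/(m + 3)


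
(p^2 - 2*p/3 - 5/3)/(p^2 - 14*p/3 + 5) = (p + 1)/(p - 3)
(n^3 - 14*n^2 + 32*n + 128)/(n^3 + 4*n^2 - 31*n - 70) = (n^2 - 16*n + 64)/(n^2 + 2*n - 35)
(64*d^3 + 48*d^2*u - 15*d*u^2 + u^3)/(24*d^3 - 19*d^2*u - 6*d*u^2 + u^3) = (-8*d^2 - 7*d*u + u^2)/(-3*d^2 + 2*d*u + u^2)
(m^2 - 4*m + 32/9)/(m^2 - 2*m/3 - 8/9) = (3*m - 8)/(3*m + 2)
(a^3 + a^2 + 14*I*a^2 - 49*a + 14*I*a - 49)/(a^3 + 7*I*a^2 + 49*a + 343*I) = (a + 1)/(a - 7*I)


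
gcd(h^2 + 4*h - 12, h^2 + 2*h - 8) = h - 2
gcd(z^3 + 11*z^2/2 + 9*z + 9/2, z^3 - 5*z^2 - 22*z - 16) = z + 1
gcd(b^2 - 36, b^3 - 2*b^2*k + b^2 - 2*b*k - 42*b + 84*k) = b - 6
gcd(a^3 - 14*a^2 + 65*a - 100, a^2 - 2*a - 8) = a - 4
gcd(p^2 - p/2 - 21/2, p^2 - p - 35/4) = p - 7/2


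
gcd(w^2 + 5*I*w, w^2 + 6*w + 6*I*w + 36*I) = 1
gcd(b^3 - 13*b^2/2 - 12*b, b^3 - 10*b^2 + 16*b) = b^2 - 8*b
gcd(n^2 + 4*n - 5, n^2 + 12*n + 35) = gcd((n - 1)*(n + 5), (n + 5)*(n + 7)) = n + 5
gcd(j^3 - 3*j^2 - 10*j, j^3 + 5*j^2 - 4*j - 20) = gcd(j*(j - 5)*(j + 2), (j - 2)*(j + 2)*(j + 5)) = j + 2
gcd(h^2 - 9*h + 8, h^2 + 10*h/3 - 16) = 1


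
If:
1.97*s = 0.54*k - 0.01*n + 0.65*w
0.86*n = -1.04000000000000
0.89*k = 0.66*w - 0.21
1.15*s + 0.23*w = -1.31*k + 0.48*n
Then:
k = -0.32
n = -1.21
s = -0.12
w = -0.11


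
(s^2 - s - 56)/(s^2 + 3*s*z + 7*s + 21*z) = (s - 8)/(s + 3*z)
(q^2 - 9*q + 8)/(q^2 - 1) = (q - 8)/(q + 1)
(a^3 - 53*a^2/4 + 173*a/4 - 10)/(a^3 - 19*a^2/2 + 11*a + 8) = (4*a^2 - 21*a + 5)/(2*(2*a^2 - 3*a - 2))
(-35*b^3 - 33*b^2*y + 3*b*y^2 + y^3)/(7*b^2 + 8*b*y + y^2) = -5*b + y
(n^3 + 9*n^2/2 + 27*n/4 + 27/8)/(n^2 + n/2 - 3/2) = (n^2 + 3*n + 9/4)/(n - 1)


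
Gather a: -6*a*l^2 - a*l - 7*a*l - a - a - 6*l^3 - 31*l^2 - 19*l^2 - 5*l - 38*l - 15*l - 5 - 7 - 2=a*(-6*l^2 - 8*l - 2) - 6*l^3 - 50*l^2 - 58*l - 14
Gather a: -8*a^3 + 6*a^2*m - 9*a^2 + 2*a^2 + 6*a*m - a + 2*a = -8*a^3 + a^2*(6*m - 7) + a*(6*m + 1)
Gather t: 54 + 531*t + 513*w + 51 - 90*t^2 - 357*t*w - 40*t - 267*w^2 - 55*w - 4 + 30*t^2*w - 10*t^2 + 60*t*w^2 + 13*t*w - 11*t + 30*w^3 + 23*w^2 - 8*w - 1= t^2*(30*w - 100) + t*(60*w^2 - 344*w + 480) + 30*w^3 - 244*w^2 + 450*w + 100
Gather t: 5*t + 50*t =55*t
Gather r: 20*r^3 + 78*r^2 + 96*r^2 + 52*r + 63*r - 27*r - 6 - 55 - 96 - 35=20*r^3 + 174*r^2 + 88*r - 192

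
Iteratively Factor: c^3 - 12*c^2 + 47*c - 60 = (c - 3)*(c^2 - 9*c + 20) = (c - 4)*(c - 3)*(c - 5)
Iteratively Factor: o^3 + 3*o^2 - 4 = (o - 1)*(o^2 + 4*o + 4) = (o - 1)*(o + 2)*(o + 2)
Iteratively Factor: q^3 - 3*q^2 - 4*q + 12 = (q - 3)*(q^2 - 4) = (q - 3)*(q - 2)*(q + 2)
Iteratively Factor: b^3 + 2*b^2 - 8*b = (b - 2)*(b^2 + 4*b) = b*(b - 2)*(b + 4)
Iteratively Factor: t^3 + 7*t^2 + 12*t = (t)*(t^2 + 7*t + 12) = t*(t + 4)*(t + 3)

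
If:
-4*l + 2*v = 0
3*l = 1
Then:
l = 1/3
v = 2/3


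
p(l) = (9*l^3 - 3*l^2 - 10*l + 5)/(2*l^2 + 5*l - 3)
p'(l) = (-4*l - 5)*(9*l^3 - 3*l^2 - 10*l + 5)/(2*l^2 + 5*l - 3)^2 + (27*l^2 - 6*l - 10)/(2*l^2 + 5*l - 3)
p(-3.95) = -65.88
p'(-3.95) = -32.70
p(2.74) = 5.45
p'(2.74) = 3.47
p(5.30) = 15.16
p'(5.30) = 4.01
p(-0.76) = -1.23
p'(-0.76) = -2.22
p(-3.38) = -116.32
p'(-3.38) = -227.99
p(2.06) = 3.19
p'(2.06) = 3.17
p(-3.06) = -586.06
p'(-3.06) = -9320.90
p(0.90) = 0.04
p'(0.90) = 1.96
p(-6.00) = -50.95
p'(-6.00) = 0.77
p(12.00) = 43.49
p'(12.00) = 4.35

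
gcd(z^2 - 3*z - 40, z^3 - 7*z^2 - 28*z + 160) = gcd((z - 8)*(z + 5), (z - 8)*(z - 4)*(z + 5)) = z^2 - 3*z - 40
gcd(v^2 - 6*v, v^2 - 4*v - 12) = v - 6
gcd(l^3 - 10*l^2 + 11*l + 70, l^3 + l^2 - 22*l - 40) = l^2 - 3*l - 10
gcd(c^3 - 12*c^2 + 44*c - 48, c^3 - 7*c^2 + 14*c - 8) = c^2 - 6*c + 8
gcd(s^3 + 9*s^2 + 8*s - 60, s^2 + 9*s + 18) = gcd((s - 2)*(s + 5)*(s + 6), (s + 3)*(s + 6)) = s + 6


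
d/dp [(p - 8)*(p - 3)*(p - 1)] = 3*p^2 - 24*p + 35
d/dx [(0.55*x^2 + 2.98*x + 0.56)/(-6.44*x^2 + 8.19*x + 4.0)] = (23.6957*x^2 + 11.6128*x + 7.3336)/(41.4736*x^4 - 105.4872*x^3 + 15.5561*x^2 + 65.52*x + 16.0)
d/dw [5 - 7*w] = -7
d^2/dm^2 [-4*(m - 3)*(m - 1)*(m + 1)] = 24 - 24*m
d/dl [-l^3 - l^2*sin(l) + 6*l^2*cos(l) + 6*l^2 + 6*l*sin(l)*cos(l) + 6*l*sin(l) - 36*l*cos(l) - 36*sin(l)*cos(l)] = -6*l^2*sin(l) - l^2*cos(l) - 3*l^2 + 34*l*sin(l) + 18*l*cos(l) + 6*l*cos(2*l) + 12*l + 6*sin(l) + 3*sin(2*l) - 36*cos(l) - 36*cos(2*l)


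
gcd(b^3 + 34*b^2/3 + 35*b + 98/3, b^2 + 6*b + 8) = b + 2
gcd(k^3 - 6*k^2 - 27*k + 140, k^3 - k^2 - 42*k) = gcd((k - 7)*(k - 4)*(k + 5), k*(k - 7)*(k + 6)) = k - 7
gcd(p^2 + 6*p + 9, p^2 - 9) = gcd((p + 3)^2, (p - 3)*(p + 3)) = p + 3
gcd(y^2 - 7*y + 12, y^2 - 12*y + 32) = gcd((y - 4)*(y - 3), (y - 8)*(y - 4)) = y - 4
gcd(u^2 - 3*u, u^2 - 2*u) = u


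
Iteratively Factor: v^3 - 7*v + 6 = (v + 3)*(v^2 - 3*v + 2) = (v - 1)*(v + 3)*(v - 2)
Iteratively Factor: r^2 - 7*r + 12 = (r - 4)*(r - 3)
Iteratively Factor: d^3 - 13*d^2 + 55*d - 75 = (d - 5)*(d^2 - 8*d + 15) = (d - 5)^2*(d - 3)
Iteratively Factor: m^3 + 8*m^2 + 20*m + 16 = (m + 2)*(m^2 + 6*m + 8) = (m + 2)*(m + 4)*(m + 2)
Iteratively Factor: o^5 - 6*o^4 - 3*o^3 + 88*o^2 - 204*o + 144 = (o - 2)*(o^4 - 4*o^3 - 11*o^2 + 66*o - 72) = (o - 3)*(o - 2)*(o^3 - o^2 - 14*o + 24) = (o - 3)*(o - 2)^2*(o^2 + o - 12) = (o - 3)^2*(o - 2)^2*(o + 4)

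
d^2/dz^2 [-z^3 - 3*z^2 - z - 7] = -6*z - 6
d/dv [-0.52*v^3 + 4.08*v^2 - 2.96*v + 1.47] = -1.56*v^2 + 8.16*v - 2.96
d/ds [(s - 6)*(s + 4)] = 2*s - 2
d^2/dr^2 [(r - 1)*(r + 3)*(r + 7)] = 6*r + 18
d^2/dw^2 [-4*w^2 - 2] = -8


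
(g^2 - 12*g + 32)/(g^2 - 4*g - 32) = (g - 4)/(g + 4)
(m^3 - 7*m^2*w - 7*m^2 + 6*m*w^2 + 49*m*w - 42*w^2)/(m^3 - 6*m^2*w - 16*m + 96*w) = (m^2 - m*w - 7*m + 7*w)/(m^2 - 16)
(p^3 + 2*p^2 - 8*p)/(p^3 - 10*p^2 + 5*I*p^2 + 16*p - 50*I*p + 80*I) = p*(p + 4)/(p^2 + p*(-8 + 5*I) - 40*I)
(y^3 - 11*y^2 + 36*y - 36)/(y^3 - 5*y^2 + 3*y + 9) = (y^2 - 8*y + 12)/(y^2 - 2*y - 3)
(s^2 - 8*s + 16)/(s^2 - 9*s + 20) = (s - 4)/(s - 5)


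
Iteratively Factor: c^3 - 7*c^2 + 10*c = (c - 5)*(c^2 - 2*c) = c*(c - 5)*(c - 2)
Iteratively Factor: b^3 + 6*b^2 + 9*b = (b + 3)*(b^2 + 3*b) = b*(b + 3)*(b + 3)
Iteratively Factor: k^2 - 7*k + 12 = (k - 4)*(k - 3)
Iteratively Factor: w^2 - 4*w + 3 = (w - 3)*(w - 1)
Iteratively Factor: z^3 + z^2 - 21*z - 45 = (z + 3)*(z^2 - 2*z - 15) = (z + 3)^2*(z - 5)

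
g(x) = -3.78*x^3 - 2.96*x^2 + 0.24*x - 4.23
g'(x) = -11.34*x^2 - 5.92*x + 0.24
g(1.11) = -12.78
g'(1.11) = -20.30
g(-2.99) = 69.63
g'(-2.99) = -83.44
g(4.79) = -486.43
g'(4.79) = -288.30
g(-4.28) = 236.88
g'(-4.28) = -182.15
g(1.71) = -31.38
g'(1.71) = -43.04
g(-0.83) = -4.31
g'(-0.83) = -2.66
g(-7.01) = 1150.74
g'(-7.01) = -515.51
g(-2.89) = 61.59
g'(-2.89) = -77.36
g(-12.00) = 6098.49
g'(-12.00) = -1561.68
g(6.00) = -925.83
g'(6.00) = -443.52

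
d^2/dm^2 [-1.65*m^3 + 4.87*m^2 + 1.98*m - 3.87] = 9.74 - 9.9*m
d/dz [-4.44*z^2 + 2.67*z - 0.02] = 2.67 - 8.88*z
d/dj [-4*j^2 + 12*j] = 12 - 8*j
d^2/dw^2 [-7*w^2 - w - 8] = -14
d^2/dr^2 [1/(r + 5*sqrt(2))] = 2/(r + 5*sqrt(2))^3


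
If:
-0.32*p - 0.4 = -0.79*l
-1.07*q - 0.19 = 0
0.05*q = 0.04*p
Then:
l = 0.42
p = -0.22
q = -0.18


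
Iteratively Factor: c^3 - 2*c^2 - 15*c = (c - 5)*(c^2 + 3*c) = (c - 5)*(c + 3)*(c)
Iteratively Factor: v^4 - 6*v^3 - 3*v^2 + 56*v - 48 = (v - 4)*(v^3 - 2*v^2 - 11*v + 12) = (v - 4)*(v + 3)*(v^2 - 5*v + 4) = (v - 4)^2*(v + 3)*(v - 1)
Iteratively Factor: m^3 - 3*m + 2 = (m + 2)*(m^2 - 2*m + 1) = (m - 1)*(m + 2)*(m - 1)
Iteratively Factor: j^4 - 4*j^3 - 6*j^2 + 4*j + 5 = (j - 5)*(j^3 + j^2 - j - 1) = (j - 5)*(j + 1)*(j^2 - 1) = (j - 5)*(j - 1)*(j + 1)*(j + 1)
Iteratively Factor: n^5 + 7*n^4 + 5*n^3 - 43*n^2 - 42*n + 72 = (n + 3)*(n^4 + 4*n^3 - 7*n^2 - 22*n + 24) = (n - 1)*(n + 3)*(n^3 + 5*n^2 - 2*n - 24) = (n - 2)*(n - 1)*(n + 3)*(n^2 + 7*n + 12) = (n - 2)*(n - 1)*(n + 3)^2*(n + 4)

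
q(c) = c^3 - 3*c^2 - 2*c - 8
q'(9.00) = 187.00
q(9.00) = 460.00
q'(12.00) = 358.00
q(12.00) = 1264.00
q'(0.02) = -2.12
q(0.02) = -8.04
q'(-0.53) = 2.02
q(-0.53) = -7.93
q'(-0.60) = 2.68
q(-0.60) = -8.10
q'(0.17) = -2.93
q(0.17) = -8.42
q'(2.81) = 4.83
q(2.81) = -15.12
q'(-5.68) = 128.87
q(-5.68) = -276.68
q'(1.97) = -2.18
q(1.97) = -15.94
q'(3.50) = 13.75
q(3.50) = -8.88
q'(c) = 3*c^2 - 6*c - 2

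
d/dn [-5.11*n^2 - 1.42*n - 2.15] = -10.22*n - 1.42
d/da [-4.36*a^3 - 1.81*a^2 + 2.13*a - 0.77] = -13.08*a^2 - 3.62*a + 2.13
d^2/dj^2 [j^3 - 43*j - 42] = 6*j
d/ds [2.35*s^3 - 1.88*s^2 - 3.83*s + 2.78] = 7.05*s^2 - 3.76*s - 3.83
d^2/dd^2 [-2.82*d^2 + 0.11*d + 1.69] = -5.64000000000000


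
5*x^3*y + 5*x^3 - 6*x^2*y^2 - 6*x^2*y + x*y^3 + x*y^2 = (-5*x + y)*(-x + y)*(x*y + x)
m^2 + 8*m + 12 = (m + 2)*(m + 6)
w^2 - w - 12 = (w - 4)*(w + 3)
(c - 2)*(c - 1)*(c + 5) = c^3 + 2*c^2 - 13*c + 10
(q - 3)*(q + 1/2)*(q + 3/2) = q^3 - q^2 - 21*q/4 - 9/4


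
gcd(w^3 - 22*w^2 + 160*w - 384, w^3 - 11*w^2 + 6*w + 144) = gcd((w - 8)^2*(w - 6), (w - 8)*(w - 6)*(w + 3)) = w^2 - 14*w + 48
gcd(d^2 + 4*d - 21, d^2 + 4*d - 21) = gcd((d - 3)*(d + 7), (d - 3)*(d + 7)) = d^2 + 4*d - 21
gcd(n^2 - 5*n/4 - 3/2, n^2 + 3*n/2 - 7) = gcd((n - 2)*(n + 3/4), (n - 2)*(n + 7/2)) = n - 2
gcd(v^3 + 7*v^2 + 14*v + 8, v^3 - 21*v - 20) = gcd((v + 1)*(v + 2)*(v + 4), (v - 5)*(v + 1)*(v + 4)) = v^2 + 5*v + 4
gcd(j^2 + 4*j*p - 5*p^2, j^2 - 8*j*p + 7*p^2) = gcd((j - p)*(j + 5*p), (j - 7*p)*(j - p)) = -j + p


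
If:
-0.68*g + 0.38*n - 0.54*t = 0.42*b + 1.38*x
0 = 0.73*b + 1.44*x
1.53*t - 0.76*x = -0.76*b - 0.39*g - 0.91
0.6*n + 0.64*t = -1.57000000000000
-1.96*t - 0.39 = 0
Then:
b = -0.11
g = -1.23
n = -2.40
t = -0.20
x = 0.06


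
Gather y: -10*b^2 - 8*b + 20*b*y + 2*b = -10*b^2 + 20*b*y - 6*b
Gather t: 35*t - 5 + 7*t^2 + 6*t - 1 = 7*t^2 + 41*t - 6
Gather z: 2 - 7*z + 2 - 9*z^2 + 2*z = -9*z^2 - 5*z + 4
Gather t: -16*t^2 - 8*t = -16*t^2 - 8*t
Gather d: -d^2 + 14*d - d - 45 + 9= -d^2 + 13*d - 36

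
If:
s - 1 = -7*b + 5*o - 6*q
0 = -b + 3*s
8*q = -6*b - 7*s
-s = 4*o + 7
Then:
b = -31/6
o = -95/72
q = 775/144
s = -31/18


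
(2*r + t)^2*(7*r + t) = 28*r^3 + 32*r^2*t + 11*r*t^2 + t^3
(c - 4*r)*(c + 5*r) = c^2 + c*r - 20*r^2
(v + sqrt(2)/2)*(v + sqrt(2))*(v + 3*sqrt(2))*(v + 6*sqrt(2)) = v^4 + 21*sqrt(2)*v^3/2 + 64*v^2 + 63*sqrt(2)*v + 36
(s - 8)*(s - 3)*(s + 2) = s^3 - 9*s^2 + 2*s + 48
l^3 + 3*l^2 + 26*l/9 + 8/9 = (l + 2/3)*(l + 1)*(l + 4/3)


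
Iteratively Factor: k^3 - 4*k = (k + 2)*(k^2 - 2*k) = (k - 2)*(k + 2)*(k)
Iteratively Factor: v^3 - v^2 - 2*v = (v)*(v^2 - v - 2) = v*(v - 2)*(v + 1)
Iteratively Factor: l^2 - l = (l - 1)*(l)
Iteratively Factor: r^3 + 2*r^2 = (r)*(r^2 + 2*r) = r^2*(r + 2)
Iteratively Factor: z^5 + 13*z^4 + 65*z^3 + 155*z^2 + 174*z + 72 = (z + 1)*(z^4 + 12*z^3 + 53*z^2 + 102*z + 72) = (z + 1)*(z + 3)*(z^3 + 9*z^2 + 26*z + 24) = (z + 1)*(z + 3)*(z + 4)*(z^2 + 5*z + 6) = (z + 1)*(z + 2)*(z + 3)*(z + 4)*(z + 3)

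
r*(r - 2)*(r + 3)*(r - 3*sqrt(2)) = r^4 - 3*sqrt(2)*r^3 + r^3 - 6*r^2 - 3*sqrt(2)*r^2 + 18*sqrt(2)*r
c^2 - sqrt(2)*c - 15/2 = (c - 5*sqrt(2)/2)*(c + 3*sqrt(2)/2)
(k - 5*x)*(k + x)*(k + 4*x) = k^3 - 21*k*x^2 - 20*x^3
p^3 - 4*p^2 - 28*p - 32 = (p - 8)*(p + 2)^2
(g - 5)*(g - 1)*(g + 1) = g^3 - 5*g^2 - g + 5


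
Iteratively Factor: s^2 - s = (s - 1)*(s)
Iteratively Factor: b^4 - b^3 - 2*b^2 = (b - 2)*(b^3 + b^2) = b*(b - 2)*(b^2 + b) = b*(b - 2)*(b + 1)*(b)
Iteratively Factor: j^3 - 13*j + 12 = (j - 3)*(j^2 + 3*j - 4) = (j - 3)*(j - 1)*(j + 4)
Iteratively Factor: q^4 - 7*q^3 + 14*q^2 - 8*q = (q - 2)*(q^3 - 5*q^2 + 4*q) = (q - 4)*(q - 2)*(q^2 - q) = (q - 4)*(q - 2)*(q - 1)*(q)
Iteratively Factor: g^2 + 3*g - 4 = (g - 1)*(g + 4)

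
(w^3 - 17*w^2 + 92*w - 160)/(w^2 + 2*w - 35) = (w^2 - 12*w + 32)/(w + 7)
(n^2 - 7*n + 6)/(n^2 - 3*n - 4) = (-n^2 + 7*n - 6)/(-n^2 + 3*n + 4)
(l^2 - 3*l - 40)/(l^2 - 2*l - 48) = (l + 5)/(l + 6)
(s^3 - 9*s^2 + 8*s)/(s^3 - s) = (s - 8)/(s + 1)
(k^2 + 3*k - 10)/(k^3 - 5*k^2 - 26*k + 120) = (k - 2)/(k^2 - 10*k + 24)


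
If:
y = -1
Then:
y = -1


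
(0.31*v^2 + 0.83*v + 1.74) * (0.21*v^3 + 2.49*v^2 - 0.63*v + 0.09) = 0.0651*v^5 + 0.9462*v^4 + 2.2368*v^3 + 3.8376*v^2 - 1.0215*v + 0.1566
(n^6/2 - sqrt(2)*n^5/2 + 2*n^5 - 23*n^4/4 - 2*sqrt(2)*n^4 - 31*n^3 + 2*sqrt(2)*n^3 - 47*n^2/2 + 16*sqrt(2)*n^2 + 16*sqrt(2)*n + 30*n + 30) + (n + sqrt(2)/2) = n^6/2 - sqrt(2)*n^5/2 + 2*n^5 - 23*n^4/4 - 2*sqrt(2)*n^4 - 31*n^3 + 2*sqrt(2)*n^3 - 47*n^2/2 + 16*sqrt(2)*n^2 + 16*sqrt(2)*n + 31*n + sqrt(2)/2 + 30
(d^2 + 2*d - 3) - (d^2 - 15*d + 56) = 17*d - 59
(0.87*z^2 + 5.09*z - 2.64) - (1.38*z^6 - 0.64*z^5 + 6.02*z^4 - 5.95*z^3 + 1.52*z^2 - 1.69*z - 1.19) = -1.38*z^6 + 0.64*z^5 - 6.02*z^4 + 5.95*z^3 - 0.65*z^2 + 6.78*z - 1.45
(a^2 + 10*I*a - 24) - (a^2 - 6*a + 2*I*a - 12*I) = 6*a + 8*I*a - 24 + 12*I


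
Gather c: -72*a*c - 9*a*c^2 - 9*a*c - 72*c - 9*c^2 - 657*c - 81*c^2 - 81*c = c^2*(-9*a - 90) + c*(-81*a - 810)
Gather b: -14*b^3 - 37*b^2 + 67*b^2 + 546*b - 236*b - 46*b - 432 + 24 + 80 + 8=-14*b^3 + 30*b^2 + 264*b - 320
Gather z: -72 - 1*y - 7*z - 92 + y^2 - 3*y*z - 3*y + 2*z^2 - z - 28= y^2 - 4*y + 2*z^2 + z*(-3*y - 8) - 192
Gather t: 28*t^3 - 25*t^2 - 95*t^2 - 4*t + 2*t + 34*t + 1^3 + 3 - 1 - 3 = 28*t^3 - 120*t^2 + 32*t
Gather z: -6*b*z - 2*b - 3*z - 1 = -2*b + z*(-6*b - 3) - 1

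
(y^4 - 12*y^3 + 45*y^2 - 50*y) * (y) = y^5 - 12*y^4 + 45*y^3 - 50*y^2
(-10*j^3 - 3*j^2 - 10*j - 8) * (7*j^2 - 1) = -70*j^5 - 21*j^4 - 60*j^3 - 53*j^2 + 10*j + 8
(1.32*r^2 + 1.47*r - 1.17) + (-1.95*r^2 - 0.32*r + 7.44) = -0.63*r^2 + 1.15*r + 6.27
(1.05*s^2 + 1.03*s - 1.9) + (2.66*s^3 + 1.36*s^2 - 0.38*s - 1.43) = 2.66*s^3 + 2.41*s^2 + 0.65*s - 3.33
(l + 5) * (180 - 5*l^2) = -5*l^3 - 25*l^2 + 180*l + 900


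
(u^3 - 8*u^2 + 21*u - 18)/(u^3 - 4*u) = (u^2 - 6*u + 9)/(u*(u + 2))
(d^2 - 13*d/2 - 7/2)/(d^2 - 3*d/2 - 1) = (d - 7)/(d - 2)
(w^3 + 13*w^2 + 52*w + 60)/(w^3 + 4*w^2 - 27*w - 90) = (w^2 + 7*w + 10)/(w^2 - 2*w - 15)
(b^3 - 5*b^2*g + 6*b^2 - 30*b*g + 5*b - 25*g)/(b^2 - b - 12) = (-b^3 + 5*b^2*g - 6*b^2 + 30*b*g - 5*b + 25*g)/(-b^2 + b + 12)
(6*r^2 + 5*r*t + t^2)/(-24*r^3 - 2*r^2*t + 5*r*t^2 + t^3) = (-2*r - t)/(8*r^2 - 2*r*t - t^2)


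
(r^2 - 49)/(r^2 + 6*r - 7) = (r - 7)/(r - 1)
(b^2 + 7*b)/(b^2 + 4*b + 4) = b*(b + 7)/(b^2 + 4*b + 4)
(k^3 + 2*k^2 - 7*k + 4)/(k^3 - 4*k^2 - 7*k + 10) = (k^2 + 3*k - 4)/(k^2 - 3*k - 10)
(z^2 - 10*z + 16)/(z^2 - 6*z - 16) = (z - 2)/(z + 2)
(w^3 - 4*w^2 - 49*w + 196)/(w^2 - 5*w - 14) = (w^2 + 3*w - 28)/(w + 2)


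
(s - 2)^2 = s^2 - 4*s + 4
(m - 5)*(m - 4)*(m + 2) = m^3 - 7*m^2 + 2*m + 40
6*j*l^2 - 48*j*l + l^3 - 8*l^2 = l*(6*j + l)*(l - 8)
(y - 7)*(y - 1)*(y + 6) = y^3 - 2*y^2 - 41*y + 42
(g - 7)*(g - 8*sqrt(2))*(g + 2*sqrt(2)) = g^3 - 6*sqrt(2)*g^2 - 7*g^2 - 32*g + 42*sqrt(2)*g + 224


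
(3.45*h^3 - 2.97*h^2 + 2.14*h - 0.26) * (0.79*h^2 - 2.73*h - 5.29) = 2.7255*h^5 - 11.7648*h^4 - 8.4518*h^3 + 9.6637*h^2 - 10.6108*h + 1.3754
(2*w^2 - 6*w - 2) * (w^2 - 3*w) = 2*w^4 - 12*w^3 + 16*w^2 + 6*w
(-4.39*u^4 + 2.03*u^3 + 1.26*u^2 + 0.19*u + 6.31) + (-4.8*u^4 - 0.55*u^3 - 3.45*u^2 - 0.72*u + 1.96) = -9.19*u^4 + 1.48*u^3 - 2.19*u^2 - 0.53*u + 8.27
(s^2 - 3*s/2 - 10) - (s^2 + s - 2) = -5*s/2 - 8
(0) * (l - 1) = 0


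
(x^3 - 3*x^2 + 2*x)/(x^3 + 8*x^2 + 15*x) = (x^2 - 3*x + 2)/(x^2 + 8*x + 15)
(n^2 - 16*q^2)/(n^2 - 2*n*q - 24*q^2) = (-n + 4*q)/(-n + 6*q)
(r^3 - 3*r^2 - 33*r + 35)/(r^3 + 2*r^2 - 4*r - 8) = (r^3 - 3*r^2 - 33*r + 35)/(r^3 + 2*r^2 - 4*r - 8)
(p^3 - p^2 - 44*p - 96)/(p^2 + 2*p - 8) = (p^2 - 5*p - 24)/(p - 2)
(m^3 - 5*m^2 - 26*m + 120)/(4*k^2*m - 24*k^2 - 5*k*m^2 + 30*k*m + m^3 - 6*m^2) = (m^2 + m - 20)/(4*k^2 - 5*k*m + m^2)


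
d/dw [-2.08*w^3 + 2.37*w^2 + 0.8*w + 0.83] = -6.24*w^2 + 4.74*w + 0.8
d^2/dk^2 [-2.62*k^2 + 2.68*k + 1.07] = -5.24000000000000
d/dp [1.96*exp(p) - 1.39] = 1.96*exp(p)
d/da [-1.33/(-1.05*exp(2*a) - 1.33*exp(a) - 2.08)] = (-2.793*exp(a) - 1.7689)*exp(a)/(1.05*exp(2*a) + 1.33*exp(a) + 2.08)^2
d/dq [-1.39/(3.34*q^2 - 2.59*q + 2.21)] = (9.2852*q - 3.6001)/(3.34*q^2 - 2.59*q + 2.21)^2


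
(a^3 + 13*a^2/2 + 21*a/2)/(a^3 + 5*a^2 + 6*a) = (a + 7/2)/(a + 2)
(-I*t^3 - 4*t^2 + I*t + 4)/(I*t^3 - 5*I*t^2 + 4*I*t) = (-t^2 + t*(-1 + 4*I) + 4*I)/(t*(t - 4))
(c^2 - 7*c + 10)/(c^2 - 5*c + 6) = (c - 5)/(c - 3)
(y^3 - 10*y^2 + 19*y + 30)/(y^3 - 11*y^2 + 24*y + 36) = (y - 5)/(y - 6)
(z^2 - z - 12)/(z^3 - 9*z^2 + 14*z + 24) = (z + 3)/(z^2 - 5*z - 6)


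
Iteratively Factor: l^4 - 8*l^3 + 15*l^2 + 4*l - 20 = (l - 5)*(l^3 - 3*l^2 + 4) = (l - 5)*(l - 2)*(l^2 - l - 2) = (l - 5)*(l - 2)*(l + 1)*(l - 2)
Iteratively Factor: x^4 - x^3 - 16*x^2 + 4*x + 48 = (x + 2)*(x^3 - 3*x^2 - 10*x + 24) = (x - 4)*(x + 2)*(x^2 + x - 6) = (x - 4)*(x + 2)*(x + 3)*(x - 2)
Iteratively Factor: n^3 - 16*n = (n - 4)*(n^2 + 4*n) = (n - 4)*(n + 4)*(n)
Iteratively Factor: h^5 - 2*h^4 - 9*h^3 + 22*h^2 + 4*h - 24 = (h - 2)*(h^4 - 9*h^2 + 4*h + 12) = (h - 2)*(h + 1)*(h^3 - h^2 - 8*h + 12) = (h - 2)^2*(h + 1)*(h^2 + h - 6) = (h - 2)^3*(h + 1)*(h + 3)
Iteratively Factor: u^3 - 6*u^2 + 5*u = (u - 1)*(u^2 - 5*u) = u*(u - 1)*(u - 5)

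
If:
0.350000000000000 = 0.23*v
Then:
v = 1.52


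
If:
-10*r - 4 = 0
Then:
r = -2/5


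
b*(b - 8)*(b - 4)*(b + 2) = b^4 - 10*b^3 + 8*b^2 + 64*b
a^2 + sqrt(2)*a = a*(a + sqrt(2))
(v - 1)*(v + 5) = v^2 + 4*v - 5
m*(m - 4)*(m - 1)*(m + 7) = m^4 + 2*m^3 - 31*m^2 + 28*m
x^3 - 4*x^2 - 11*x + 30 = (x - 5)*(x - 2)*(x + 3)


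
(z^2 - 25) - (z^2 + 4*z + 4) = -4*z - 29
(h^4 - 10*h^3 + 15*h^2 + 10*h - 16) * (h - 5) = h^5 - 15*h^4 + 65*h^3 - 65*h^2 - 66*h + 80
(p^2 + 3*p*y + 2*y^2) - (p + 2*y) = p^2 + 3*p*y - p + 2*y^2 - 2*y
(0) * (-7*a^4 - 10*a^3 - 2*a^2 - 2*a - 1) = 0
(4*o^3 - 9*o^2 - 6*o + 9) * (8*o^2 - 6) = 32*o^5 - 72*o^4 - 72*o^3 + 126*o^2 + 36*o - 54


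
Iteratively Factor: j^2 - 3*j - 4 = (j - 4)*(j + 1)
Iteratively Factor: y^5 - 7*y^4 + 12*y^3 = (y - 3)*(y^4 - 4*y^3) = (y - 4)*(y - 3)*(y^3) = y*(y - 4)*(y - 3)*(y^2) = y^2*(y - 4)*(y - 3)*(y)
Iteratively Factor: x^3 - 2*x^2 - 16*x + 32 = (x - 2)*(x^2 - 16) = (x - 4)*(x - 2)*(x + 4)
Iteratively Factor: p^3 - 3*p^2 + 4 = (p + 1)*(p^2 - 4*p + 4) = (p - 2)*(p + 1)*(p - 2)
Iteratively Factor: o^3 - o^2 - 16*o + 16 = (o - 4)*(o^2 + 3*o - 4) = (o - 4)*(o + 4)*(o - 1)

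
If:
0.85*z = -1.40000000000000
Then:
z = -1.65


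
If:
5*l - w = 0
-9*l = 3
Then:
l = -1/3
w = -5/3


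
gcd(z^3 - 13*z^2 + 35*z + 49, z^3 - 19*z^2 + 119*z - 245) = z^2 - 14*z + 49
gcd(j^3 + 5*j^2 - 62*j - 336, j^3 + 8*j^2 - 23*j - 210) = j^2 + 13*j + 42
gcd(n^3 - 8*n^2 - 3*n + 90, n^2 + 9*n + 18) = n + 3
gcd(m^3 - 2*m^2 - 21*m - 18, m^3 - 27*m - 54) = m^2 - 3*m - 18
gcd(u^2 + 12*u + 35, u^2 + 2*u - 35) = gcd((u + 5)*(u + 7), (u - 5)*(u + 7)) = u + 7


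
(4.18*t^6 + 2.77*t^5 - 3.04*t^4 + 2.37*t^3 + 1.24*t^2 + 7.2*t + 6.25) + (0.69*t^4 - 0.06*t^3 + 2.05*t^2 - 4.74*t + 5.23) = 4.18*t^6 + 2.77*t^5 - 2.35*t^4 + 2.31*t^3 + 3.29*t^2 + 2.46*t + 11.48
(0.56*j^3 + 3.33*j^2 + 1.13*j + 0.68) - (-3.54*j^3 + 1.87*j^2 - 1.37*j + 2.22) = 4.1*j^3 + 1.46*j^2 + 2.5*j - 1.54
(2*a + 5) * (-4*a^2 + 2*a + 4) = -8*a^3 - 16*a^2 + 18*a + 20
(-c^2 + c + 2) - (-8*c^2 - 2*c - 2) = 7*c^2 + 3*c + 4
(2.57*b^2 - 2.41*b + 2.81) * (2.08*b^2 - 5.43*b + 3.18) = 5.3456*b^4 - 18.9679*b^3 + 27.1037*b^2 - 22.9221*b + 8.9358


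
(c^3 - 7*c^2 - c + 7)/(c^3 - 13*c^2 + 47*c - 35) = (c + 1)/(c - 5)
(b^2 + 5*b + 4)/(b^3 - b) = (b + 4)/(b*(b - 1))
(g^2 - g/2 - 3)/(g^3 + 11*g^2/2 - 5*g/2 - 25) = (2*g + 3)/(2*g^2 + 15*g + 25)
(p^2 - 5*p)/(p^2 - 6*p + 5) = p/(p - 1)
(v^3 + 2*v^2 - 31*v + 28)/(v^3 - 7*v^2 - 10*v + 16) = (v^2 + 3*v - 28)/(v^2 - 6*v - 16)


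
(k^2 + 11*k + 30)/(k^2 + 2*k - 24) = (k + 5)/(k - 4)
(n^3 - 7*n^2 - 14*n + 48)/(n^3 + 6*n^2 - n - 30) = (n - 8)/(n + 5)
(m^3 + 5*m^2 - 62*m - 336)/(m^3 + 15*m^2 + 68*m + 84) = (m - 8)/(m + 2)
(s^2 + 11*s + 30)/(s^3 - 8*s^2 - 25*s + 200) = (s + 6)/(s^2 - 13*s + 40)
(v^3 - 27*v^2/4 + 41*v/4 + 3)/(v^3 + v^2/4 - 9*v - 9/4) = (v - 4)/(v + 3)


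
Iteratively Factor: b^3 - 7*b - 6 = (b - 3)*(b^2 + 3*b + 2) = (b - 3)*(b + 1)*(b + 2)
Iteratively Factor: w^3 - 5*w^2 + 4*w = (w - 4)*(w^2 - w) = w*(w - 4)*(w - 1)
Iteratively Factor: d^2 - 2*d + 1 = (d - 1)*(d - 1)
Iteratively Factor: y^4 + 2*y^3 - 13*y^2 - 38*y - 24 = (y - 4)*(y^3 + 6*y^2 + 11*y + 6) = (y - 4)*(y + 2)*(y^2 + 4*y + 3) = (y - 4)*(y + 1)*(y + 2)*(y + 3)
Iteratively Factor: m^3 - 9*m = (m - 3)*(m^2 + 3*m) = (m - 3)*(m + 3)*(m)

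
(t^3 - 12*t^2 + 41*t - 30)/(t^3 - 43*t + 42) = (t - 5)/(t + 7)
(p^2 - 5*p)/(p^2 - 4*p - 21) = p*(5 - p)/(-p^2 + 4*p + 21)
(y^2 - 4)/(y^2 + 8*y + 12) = (y - 2)/(y + 6)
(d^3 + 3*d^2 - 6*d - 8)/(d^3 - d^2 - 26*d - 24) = (d - 2)/(d - 6)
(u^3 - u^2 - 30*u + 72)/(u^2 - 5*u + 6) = (u^2 + 2*u - 24)/(u - 2)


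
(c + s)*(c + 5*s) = c^2 + 6*c*s + 5*s^2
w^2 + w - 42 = (w - 6)*(w + 7)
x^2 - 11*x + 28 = (x - 7)*(x - 4)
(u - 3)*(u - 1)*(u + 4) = u^3 - 13*u + 12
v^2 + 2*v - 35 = (v - 5)*(v + 7)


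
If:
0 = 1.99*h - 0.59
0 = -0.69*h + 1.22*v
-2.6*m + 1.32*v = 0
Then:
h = 0.30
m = 0.09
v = 0.17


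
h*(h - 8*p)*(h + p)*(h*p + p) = h^4*p - 7*h^3*p^2 + h^3*p - 8*h^2*p^3 - 7*h^2*p^2 - 8*h*p^3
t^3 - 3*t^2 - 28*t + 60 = (t - 6)*(t - 2)*(t + 5)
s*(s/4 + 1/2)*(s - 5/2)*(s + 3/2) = s^4/4 + s^3/4 - 23*s^2/16 - 15*s/8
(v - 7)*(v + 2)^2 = v^3 - 3*v^2 - 24*v - 28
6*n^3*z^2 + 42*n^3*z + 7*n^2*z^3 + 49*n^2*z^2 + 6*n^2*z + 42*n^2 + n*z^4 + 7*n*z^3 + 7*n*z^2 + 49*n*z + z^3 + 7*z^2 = (n + z)*(6*n + z)*(z + 7)*(n*z + 1)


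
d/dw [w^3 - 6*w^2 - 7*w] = 3*w^2 - 12*w - 7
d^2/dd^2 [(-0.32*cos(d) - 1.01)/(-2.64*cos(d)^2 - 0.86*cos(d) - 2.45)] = (-0.20800934516698*(1 - cos(d)^2)^2 - 0.152211334806512*cos(d)^5 - 0.0405861949903039*cos(d)^3 + 0.101859414236488*cos(d)^2 + 0.183607133841652*cos(d) + 0.0713848250794335*cos(3*d) + 0.00845618526702844*cos(5*d) + 0.110036875163458)/(0.518664047151277*cos(d)^2 + 0.168958742632613*cos(d) + 0.481335952848723)^3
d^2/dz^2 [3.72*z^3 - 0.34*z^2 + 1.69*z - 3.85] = 22.32*z - 0.68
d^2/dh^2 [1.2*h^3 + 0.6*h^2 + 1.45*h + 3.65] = 7.2*h + 1.2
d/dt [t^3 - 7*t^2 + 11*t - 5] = 3*t^2 - 14*t + 11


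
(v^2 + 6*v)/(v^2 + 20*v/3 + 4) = 3*v/(3*v + 2)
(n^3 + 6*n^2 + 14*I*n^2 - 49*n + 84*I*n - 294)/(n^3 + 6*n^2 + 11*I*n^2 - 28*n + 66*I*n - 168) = (n + 7*I)/(n + 4*I)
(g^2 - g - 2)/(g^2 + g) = (g - 2)/g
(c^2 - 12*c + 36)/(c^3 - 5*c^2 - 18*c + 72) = (c - 6)/(c^2 + c - 12)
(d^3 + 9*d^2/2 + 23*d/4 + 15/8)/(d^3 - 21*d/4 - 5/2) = (4*d^2 + 16*d + 15)/(2*(2*d^2 - d - 10))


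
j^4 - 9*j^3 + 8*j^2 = j^2*(j - 8)*(j - 1)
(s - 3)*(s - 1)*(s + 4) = s^3 - 13*s + 12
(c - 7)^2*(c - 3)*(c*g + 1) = c^4*g - 17*c^3*g + c^3 + 91*c^2*g - 17*c^2 - 147*c*g + 91*c - 147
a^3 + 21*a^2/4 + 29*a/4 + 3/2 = (a + 1/4)*(a + 2)*(a + 3)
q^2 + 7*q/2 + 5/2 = (q + 1)*(q + 5/2)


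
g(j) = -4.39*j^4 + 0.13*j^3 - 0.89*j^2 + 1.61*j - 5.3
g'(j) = -17.56*j^3 + 0.39*j^2 - 1.78*j + 1.61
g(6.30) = -6913.52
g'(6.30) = -4384.95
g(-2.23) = -123.32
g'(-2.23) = 202.25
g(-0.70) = -7.96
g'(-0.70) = 9.07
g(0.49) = -4.96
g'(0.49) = -1.23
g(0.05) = -5.22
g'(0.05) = 1.52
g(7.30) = -12457.23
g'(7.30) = -6821.74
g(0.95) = -8.04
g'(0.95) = -14.78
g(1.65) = -37.02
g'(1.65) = -79.15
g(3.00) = -360.56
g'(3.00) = -474.34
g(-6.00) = -5764.52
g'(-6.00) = 3819.29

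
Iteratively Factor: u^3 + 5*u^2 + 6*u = (u + 3)*(u^2 + 2*u) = (u + 2)*(u + 3)*(u)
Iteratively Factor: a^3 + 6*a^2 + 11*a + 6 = (a + 1)*(a^2 + 5*a + 6) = (a + 1)*(a + 3)*(a + 2)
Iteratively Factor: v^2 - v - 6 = (v - 3)*(v + 2)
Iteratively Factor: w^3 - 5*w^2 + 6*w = (w)*(w^2 - 5*w + 6) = w*(w - 2)*(w - 3)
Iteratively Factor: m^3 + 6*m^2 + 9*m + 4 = (m + 4)*(m^2 + 2*m + 1) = (m + 1)*(m + 4)*(m + 1)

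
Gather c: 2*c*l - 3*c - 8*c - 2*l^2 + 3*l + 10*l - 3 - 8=c*(2*l - 11) - 2*l^2 + 13*l - 11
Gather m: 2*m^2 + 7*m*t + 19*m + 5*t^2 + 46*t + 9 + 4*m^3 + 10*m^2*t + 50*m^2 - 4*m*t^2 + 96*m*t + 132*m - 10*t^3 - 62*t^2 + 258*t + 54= 4*m^3 + m^2*(10*t + 52) + m*(-4*t^2 + 103*t + 151) - 10*t^3 - 57*t^2 + 304*t + 63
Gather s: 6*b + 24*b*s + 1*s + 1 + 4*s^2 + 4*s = 6*b + 4*s^2 + s*(24*b + 5) + 1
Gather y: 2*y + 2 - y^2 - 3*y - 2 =-y^2 - y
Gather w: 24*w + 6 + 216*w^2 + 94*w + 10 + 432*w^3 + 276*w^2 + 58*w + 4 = 432*w^3 + 492*w^2 + 176*w + 20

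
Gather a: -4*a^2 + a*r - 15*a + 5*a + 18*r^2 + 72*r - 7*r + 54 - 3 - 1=-4*a^2 + a*(r - 10) + 18*r^2 + 65*r + 50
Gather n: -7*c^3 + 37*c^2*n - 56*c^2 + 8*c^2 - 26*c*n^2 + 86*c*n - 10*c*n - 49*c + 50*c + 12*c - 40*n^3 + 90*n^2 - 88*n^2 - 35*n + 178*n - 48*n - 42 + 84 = -7*c^3 - 48*c^2 + 13*c - 40*n^3 + n^2*(2 - 26*c) + n*(37*c^2 + 76*c + 95) + 42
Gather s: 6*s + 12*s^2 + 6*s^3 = 6*s^3 + 12*s^2 + 6*s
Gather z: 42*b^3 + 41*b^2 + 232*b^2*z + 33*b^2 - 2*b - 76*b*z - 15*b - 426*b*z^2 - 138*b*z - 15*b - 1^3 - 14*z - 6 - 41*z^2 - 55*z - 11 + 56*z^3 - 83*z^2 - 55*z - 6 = 42*b^3 + 74*b^2 - 32*b + 56*z^3 + z^2*(-426*b - 124) + z*(232*b^2 - 214*b - 124) - 24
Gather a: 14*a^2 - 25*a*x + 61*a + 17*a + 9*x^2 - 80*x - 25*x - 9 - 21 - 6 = 14*a^2 + a*(78 - 25*x) + 9*x^2 - 105*x - 36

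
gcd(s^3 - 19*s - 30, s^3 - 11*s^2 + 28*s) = 1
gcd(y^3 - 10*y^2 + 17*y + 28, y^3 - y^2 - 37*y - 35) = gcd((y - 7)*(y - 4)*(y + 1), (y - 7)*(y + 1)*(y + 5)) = y^2 - 6*y - 7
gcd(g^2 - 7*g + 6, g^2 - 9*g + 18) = g - 6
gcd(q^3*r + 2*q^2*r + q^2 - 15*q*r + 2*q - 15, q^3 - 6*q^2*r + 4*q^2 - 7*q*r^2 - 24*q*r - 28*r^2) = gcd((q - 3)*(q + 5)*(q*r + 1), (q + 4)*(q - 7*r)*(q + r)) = 1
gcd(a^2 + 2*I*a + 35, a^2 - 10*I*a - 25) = a - 5*I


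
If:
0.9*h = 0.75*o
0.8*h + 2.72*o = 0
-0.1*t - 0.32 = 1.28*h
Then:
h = 0.00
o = 0.00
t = -3.20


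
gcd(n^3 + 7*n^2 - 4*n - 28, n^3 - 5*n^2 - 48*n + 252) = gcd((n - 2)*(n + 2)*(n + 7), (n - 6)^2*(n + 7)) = n + 7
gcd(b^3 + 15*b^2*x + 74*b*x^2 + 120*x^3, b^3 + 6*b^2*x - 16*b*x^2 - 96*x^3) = b^2 + 10*b*x + 24*x^2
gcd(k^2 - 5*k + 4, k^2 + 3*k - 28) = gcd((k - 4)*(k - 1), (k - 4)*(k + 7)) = k - 4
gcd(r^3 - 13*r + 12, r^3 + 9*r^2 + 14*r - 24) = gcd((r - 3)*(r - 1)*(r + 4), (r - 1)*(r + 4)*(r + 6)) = r^2 + 3*r - 4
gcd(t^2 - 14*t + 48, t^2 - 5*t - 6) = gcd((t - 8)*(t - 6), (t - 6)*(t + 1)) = t - 6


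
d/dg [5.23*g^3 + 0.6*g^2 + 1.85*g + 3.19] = 15.69*g^2 + 1.2*g + 1.85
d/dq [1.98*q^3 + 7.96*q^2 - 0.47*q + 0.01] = 5.94*q^2 + 15.92*q - 0.47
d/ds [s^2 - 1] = 2*s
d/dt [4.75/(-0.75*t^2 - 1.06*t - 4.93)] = (7.125*t + 5.035)/(0.75*t^2 + 1.06*t + 4.93)^2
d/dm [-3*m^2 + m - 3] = 1 - 6*m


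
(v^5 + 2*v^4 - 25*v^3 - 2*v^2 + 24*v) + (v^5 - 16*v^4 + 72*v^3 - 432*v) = 2*v^5 - 14*v^4 + 47*v^3 - 2*v^2 - 408*v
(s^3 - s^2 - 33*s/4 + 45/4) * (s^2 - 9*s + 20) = s^5 - 10*s^4 + 83*s^3/4 + 131*s^2/2 - 1065*s/4 + 225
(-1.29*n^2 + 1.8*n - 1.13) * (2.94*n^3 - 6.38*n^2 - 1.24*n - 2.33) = -3.7926*n^5 + 13.5222*n^4 - 13.2066*n^3 + 7.9831*n^2 - 2.7928*n + 2.6329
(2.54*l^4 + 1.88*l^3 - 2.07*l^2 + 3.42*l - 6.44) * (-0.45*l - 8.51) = -1.143*l^5 - 22.4614*l^4 - 15.0673*l^3 + 16.0767*l^2 - 26.2062*l + 54.8044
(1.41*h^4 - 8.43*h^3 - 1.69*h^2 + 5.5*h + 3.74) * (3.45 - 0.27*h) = -0.3807*h^5 + 7.1406*h^4 - 28.6272*h^3 - 7.3155*h^2 + 17.9652*h + 12.903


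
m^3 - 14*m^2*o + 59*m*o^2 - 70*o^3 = (m - 7*o)*(m - 5*o)*(m - 2*o)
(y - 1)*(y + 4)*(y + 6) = y^3 + 9*y^2 + 14*y - 24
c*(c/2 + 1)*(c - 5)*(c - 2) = c^4/2 - 5*c^3/2 - 2*c^2 + 10*c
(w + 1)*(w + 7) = w^2 + 8*w + 7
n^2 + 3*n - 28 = (n - 4)*(n + 7)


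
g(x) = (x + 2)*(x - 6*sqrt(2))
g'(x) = 2*x - 6*sqrt(2) + 2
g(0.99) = -22.41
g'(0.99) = -4.51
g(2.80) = -27.29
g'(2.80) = -0.89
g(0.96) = -22.27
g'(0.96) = -4.57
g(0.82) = -21.62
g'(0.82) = -4.85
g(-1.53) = -4.71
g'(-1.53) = -9.55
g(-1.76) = -2.46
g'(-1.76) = -10.01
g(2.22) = -26.44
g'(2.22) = -2.05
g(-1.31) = -6.76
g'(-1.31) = -9.11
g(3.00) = -27.43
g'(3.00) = -0.49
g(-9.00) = 122.40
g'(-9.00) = -24.49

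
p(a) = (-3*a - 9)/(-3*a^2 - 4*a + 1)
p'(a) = (-3*a - 9)*(6*a + 4)/(-3*a^2 - 4*a + 1)^2 - 3/(-3*a^2 - 4*a + 1) = 3*(3*a^2 + 4*a - 2*(a + 3)*(3*a + 2) - 1)/(3*a^2 + 4*a - 1)^2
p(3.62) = 0.38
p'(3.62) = -0.13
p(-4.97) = -0.11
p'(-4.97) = 0.00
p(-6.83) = -0.10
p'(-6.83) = -0.01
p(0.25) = 52.00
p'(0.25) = -1509.33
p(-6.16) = -0.11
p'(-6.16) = -0.01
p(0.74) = 3.11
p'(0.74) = -6.46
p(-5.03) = -0.11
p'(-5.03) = 0.00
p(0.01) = -9.41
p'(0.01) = -42.93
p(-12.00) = -0.07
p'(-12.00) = 0.00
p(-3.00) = 0.00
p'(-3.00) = 0.21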